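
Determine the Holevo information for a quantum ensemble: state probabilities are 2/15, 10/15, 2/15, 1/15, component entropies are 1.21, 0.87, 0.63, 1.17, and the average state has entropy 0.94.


chi = S(rho) - sum_i p_i * S(rho_i)
Weighted entropy = 2/15 * 1.21 + 10/15 * 0.87 + 2/15 * 0.63 + 1/15 * 1.17
= 0.9033
chi = 0.94 - 0.9033
= 0.0367

0.0367


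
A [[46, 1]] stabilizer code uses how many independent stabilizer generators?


For an [[n,k]] stabilizer code:
Number of stabilizer generators = n - k
= 46 - 1
= 45

45


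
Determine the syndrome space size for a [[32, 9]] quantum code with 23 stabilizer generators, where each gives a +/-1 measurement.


Each stabilizer generator gives a binary (+1 or -1) measurement outcome.
With 23 independent generators:
Total syndromes = 2^23
= 8388608

8388608


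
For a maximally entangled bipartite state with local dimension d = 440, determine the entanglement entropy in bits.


For a maximally entangled state in d x d:
S = log2(d) = log2(440)
= 8.7814

8.7814


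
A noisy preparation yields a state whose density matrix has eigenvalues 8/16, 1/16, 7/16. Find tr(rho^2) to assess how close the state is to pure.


tr(rho^2) = sum of eigenvalues squared
= (8/16)^2 + (1/16)^2 + (7/16)^2
= (64 + 1 + 49) / 256
= 114/256
= 0.4453

0.4453


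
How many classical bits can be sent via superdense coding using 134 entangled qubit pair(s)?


Superdense coding allows 2 classical bits per shared entangled pair.
134 pair(s) -> 2 * 134 = 268 classical bits

268


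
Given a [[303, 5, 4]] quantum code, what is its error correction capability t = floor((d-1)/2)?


Code parameters: [[303, 5, 4]], distance d = 4.
Number of correctable errors = floor((d-1)/2)
= floor((4 - 1)/2)
= floor(3/2)
= 1

1


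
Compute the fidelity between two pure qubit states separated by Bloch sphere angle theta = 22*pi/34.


For states separated by angle theta on Bloch sphere:
F = cos^2(theta/2)
theta = 22*pi/34 = 2.0328
theta/2 = 1.0164
cos(theta/2) = 0.5264
F = 0.2771

0.2771


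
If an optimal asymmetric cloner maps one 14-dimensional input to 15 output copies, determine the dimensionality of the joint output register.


Output space = H^(tensor 15) where dim(H) = 14
dim = 14^15
= 196 (after 2 factors)
= 2744 (after 3 factors)
= 38416 (after 4 factors)
= 537824 (after 5 factors)
= 7529536 (after 6 factors)
= 105413504 (after 7 factors)
= 1475789056 (after 8 factors)
= 20661046784 (after 9 factors)
= 289254654976 (after 10 factors)
= 4049565169664 (after 11 factors)
= 56693912375296 (after 12 factors)
= 793714773254144 (after 13 factors)
= 11112006825558016 (after 14 factors)
= 155568095557812224 (after 15 factors)
= 155568095557812224

155568095557812224


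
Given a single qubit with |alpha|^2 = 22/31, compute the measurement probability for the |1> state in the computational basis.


|alpha|^2 = 22/31 = 0.7097
|beta|^2 = 1 - 22/31 = 9/31 = 0.2903
P(|1>) = |beta|^2 = 0.2903

0.2903


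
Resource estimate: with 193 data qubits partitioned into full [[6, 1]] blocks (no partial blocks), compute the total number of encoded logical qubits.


Each code block uses 6 physical qubits for 1 logical qubit(s).
Number of complete blocks = floor(193 / 6) = 32
Logical qubits = 32 * 1
= 32

32


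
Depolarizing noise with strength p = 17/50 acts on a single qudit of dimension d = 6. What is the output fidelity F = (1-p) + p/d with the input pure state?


F = (1-p) + p/d
= (1 - 0.3400) + 0.3400/6
= 0.6600 + 0.0567
= 0.7167

0.7167


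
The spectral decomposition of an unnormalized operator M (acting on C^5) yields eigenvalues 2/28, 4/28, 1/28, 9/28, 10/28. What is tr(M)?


tr(M) = sum of eigenvalues
= 2/28 + 4/28 + 1/28 + 9/28 + 10/28
= 26/28
= 0.9286

0.9286


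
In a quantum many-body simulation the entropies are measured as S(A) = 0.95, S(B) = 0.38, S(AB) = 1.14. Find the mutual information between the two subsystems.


I(A:B) = S(A) + S(B) - S(AB)
= 0.95 + 0.38 - 1.14
= 0.1900

0.1900


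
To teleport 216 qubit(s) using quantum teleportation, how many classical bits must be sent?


Quantum teleportation requires 2 classical bits per qubit teleported.
216 qubit(s) -> 2 * 216 = 432 classical bits

432


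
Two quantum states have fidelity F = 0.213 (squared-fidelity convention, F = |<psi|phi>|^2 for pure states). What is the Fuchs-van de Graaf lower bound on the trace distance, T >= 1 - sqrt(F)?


Fuchs-van de Graaf (squared-fidelity convention): 1 - sqrt(F) <= T <= sqrt(1 - F).
Lower bound: T >= 1 - sqrt(F)
sqrt(F) = sqrt(0.213) = 0.4615
T >= 1 - 0.4615
T >= 0.5385

0.5385


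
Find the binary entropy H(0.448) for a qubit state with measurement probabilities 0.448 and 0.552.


S = -p*log2(p) - (1-p)*log2(1-p)
p = 0.4480, 1-p = 0.5520
= -0.4480 * log2(0.4480) - 0.5520 * log2(0.5520)
= -(-0.5190) - (-0.4732)
= 0.9922

0.9922


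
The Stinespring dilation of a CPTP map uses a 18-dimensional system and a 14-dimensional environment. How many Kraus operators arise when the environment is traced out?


Tracing out the environment in an orthonormal basis {|i>_E} gives Kraus operators K_i = <i|_E U |0>_E.
Number of Kraus operators = dim(H_env) = d_env
= 14

14


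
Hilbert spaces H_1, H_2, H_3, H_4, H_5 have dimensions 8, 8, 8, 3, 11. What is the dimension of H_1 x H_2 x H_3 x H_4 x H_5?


dim(H_1 x H_2 x H_3 x H_4 x H_5) = 8 * 8 * 8 * 3 * 11
= 64 * 8 * 3 * 11
= 512 * 3 * 11
= 1536 * 11
= 16896

16896


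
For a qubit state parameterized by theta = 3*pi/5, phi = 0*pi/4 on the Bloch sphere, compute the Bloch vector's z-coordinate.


theta = 1.8850, phi = 0.0000
r_z = cos(theta) = -0.3090

-0.3090


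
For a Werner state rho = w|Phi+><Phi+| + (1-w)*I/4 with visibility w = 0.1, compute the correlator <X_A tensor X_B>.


|Phi+> = (|00> + |11>)/sqrt(2)
For the pure Bell state, <X_A X_B> = +1 (Bell-state Pauli correlator).
The maximally-mixed part I/4 has tr(I/4 * P tensor P) = 0 for any traceless Pauli P.
So <X_A X_B>_rho = w * (+1) + (1 - w) * 0
= 0.1 * (+1)
= 0.1000

0.1000


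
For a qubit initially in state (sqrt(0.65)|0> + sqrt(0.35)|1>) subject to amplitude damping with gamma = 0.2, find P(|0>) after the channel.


For amplitude damping with parameter gamma on state sqrt(a)|0> + sqrt(b)|1>:
alpha^2 = 0.65, beta^2 = 0.35
P(|0>) = alpha^2 + gamma * beta^2
= 0.65 + 0.2 * 0.35
= 0.65 + 0.0700
= 0.7200

0.7200


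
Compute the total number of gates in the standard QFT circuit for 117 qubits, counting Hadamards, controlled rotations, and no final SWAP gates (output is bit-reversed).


Hadamard gates: 117
Controlled rotations: n*(n-1)/2 = 117*116/2 = 6786
SWAP gates: 0 (omitted)
Total = 117 + 6786
= 6903

6903


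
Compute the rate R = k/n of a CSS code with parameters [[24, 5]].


Code rate R = k/n
= 5/24
= 0.2083

0.2083


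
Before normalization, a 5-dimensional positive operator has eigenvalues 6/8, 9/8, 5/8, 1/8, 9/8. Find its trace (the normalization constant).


tr(M) = sum of eigenvalues
= 6/8 + 9/8 + 5/8 + 1/8 + 9/8
= 30/8
= 3.7500

3.7500


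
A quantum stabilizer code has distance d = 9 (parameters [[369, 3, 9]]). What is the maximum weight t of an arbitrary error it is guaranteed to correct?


Code parameters: [[369, 3, 9]], distance d = 9.
Number of correctable errors = floor((d-1)/2)
= floor((9 - 1)/2)
= floor(8/2)
= 4

4


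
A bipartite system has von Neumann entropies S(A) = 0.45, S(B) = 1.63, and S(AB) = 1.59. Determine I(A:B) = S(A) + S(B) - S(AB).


I(A:B) = S(A) + S(B) - S(AB)
= 0.45 + 1.63 - 1.59
= 0.4900

0.4900


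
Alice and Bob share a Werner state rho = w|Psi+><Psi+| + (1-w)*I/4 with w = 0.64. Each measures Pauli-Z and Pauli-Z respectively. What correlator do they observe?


|Psi+> = (|01> + |10>)/sqrt(2)
For the pure Bell state, <Z_A Z_B> = -1 (Bell-state Pauli correlator).
The maximally-mixed part I/4 has tr(I/4 * P tensor P) = 0 for any traceless Pauli P.
So <Z_A Z_B>_rho = w * (-1) + (1 - w) * 0
= 0.64 * (-1)
= -0.6400

-0.6400


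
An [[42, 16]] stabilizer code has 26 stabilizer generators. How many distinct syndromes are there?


Each stabilizer generator gives a binary (+1 or -1) measurement outcome.
With 26 independent generators:
Total syndromes = 2^26
= 67108864

67108864


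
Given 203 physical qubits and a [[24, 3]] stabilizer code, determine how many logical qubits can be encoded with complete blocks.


Each code block uses 24 physical qubits for 3 logical qubit(s).
Number of complete blocks = floor(203 / 24) = 8
Logical qubits = 8 * 3
= 24

24


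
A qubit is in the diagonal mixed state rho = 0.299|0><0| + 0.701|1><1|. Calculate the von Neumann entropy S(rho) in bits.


S = -p*log2(p) - (1-p)*log2(1-p)
p = 0.2990, 1-p = 0.7010
= -0.2990 * log2(0.2990) - 0.7010 * log2(0.7010)
= -(-0.5208) - (-0.3593)
= 0.8801

0.8801


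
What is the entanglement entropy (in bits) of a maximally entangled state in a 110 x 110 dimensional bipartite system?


For a maximally entangled state in d x d:
S = log2(d) = log2(110)
= 6.7814

6.7814


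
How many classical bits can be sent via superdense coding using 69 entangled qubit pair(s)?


Superdense coding allows 2 classical bits per shared entangled pair.
69 pair(s) -> 2 * 69 = 138 classical bits

138


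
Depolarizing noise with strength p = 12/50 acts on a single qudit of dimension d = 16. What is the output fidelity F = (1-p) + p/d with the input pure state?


F = (1-p) + p/d
= (1 - 0.2400) + 0.2400/16
= 0.7600 + 0.0150
= 0.7750

0.7750


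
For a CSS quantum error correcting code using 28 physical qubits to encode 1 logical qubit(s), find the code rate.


Code rate R = k/n
= 1/28
= 0.0357

0.0357


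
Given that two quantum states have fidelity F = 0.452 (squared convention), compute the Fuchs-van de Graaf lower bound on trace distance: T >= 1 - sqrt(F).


Fuchs-van de Graaf (squared-fidelity convention): 1 - sqrt(F) <= T <= sqrt(1 - F).
Lower bound: T >= 1 - sqrt(F)
sqrt(F) = sqrt(0.452) = 0.6723
T >= 1 - 0.6723
T >= 0.3277

0.3277


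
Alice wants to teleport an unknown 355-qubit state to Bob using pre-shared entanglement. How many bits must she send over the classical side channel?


Quantum teleportation requires 2 classical bits per qubit teleported.
355 qubit(s) -> 2 * 355 = 710 classical bits

710


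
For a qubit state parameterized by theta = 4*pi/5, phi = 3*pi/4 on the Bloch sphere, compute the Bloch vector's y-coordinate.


theta = 2.5133, phi = 2.3562
r_y = sin(theta)*sin(phi) = 0.5878 * 0.7071
r_y = 0.4156

0.4156


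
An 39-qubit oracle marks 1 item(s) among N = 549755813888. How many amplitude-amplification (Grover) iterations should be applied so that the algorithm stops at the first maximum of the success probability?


After j Grover iterations the success probability is P(j) = sin^2((2j+1)*theta), where sin(theta) = sqrt(k/N).
N = 2^39 = 549755813888, k = 1
sin(theta) = sqrt(k/N) = 1.348699152e-06
theta = arcsin(sqrt(k/N)) = 1.348699152e-06 rad
P(j) reaches its first maximum when (2j+1)*theta is as close as possible to pi/2, i.e. j = round(pi/(4*theta) - 1/2).
pi/(4*theta) - 1/2 = 582337.0525
(For comparison, the common estimate pi/4 * sqrt(N/k) = 582337.5525; the exact maximiser is used here.)
Optimal iterations = 582337

582337


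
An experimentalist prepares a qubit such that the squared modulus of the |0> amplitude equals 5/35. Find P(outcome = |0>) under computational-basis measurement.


|alpha|^2 = 5/35 = 0.1429
|beta|^2 = 1 - 5/35 = 30/35 = 0.8571
P(|0>) = |alpha|^2 = 0.1429

0.1429


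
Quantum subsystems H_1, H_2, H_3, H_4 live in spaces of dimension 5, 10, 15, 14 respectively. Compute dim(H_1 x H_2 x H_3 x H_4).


dim(H_1 x H_2 x H_3 x H_4) = 5 * 10 * 15 * 14
= 50 * 15 * 14
= 750 * 14
= 10500

10500


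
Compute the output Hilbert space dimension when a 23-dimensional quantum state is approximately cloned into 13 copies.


Output space = H^(tensor 13) where dim(H) = 23
dim = 23^13
= 529 (after 2 factors)
= 12167 (after 3 factors)
= 279841 (after 4 factors)
= 6436343 (after 5 factors)
= 148035889 (after 6 factors)
= 3404825447 (after 7 factors)
= 78310985281 (after 8 factors)
= 1801152661463 (after 9 factors)
= 41426511213649 (after 10 factors)
= 952809757913927 (after 11 factors)
= 21914624432020321 (after 12 factors)
= 504036361936467383 (after 13 factors)
= 504036361936467383

504036361936467383


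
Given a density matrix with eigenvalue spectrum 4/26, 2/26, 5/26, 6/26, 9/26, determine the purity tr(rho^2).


tr(rho^2) = sum of eigenvalues squared
= (4/26)^2 + (2/26)^2 + (5/26)^2 + (6/26)^2 + (9/26)^2
= (16 + 4 + 25 + 36 + 81) / 676
= 162/676
= 0.2396

0.2396


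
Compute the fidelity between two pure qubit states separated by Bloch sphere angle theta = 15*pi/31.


For states separated by angle theta on Bloch sphere:
F = cos^2(theta/2)
theta = 15*pi/31 = 1.5201
theta/2 = 0.7601
cos(theta/2) = 0.7248
F = 0.5253

0.5253


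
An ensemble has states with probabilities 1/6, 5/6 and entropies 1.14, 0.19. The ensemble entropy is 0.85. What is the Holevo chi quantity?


chi = S(rho) - sum_i p_i * S(rho_i)
Weighted entropy = 1/6 * 1.14 + 5/6 * 0.19
= 0.3483
chi = 0.85 - 0.3483
= 0.5017

0.5017


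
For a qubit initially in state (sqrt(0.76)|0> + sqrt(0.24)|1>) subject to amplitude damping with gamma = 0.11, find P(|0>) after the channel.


For amplitude damping with parameter gamma on state sqrt(a)|0> + sqrt(b)|1>:
alpha^2 = 0.76, beta^2 = 0.24
P(|0>) = alpha^2 + gamma * beta^2
= 0.76 + 0.11 * 0.24
= 0.76 + 0.0264
= 0.7864

0.7864


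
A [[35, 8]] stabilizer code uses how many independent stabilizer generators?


For an [[n,k]] stabilizer code:
Number of stabilizer generators = n - k
= 35 - 8
= 27

27


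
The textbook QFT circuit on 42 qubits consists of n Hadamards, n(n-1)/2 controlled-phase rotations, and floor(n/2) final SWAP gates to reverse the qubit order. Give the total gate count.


Hadamard gates: 42
Controlled rotations: n*(n-1)/2 = 42*41/2 = 861
SWAP gates: floor(n/2) = floor(42/2) = 21
Total = 42 + 861 + 21
= 924

924


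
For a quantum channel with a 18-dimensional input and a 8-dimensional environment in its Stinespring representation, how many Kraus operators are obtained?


Tracing out the environment in an orthonormal basis {|i>_E} gives Kraus operators K_i = <i|_E U |0>_E.
Number of Kraus operators = dim(H_env) = d_env
= 8

8


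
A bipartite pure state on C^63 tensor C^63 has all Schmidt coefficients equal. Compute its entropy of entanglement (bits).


For a maximally entangled state in d x d:
S = log2(d) = log2(63)
= 5.9773

5.9773


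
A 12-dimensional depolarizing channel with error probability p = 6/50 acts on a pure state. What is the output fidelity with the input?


F = (1-p) + p/d
= (1 - 0.1200) + 0.1200/12
= 0.8800 + 0.0100
= 0.8900

0.8900


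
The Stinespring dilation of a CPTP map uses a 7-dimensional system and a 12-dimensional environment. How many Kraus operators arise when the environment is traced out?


Tracing out the environment in an orthonormal basis {|i>_E} gives Kraus operators K_i = <i|_E U |0>_E.
Number of Kraus operators = dim(H_env) = d_env
= 12

12


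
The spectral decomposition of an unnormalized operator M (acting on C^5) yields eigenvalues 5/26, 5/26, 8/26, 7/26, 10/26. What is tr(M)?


tr(M) = sum of eigenvalues
= 5/26 + 5/26 + 8/26 + 7/26 + 10/26
= 35/26
= 1.3462

1.3462


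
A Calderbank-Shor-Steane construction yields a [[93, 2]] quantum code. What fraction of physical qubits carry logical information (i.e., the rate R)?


Code rate R = k/n
= 2/93
= 0.0215

0.0215


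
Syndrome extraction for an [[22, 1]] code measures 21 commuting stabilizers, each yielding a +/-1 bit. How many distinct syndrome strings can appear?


Each stabilizer generator gives a binary (+1 or -1) measurement outcome.
With 21 independent generators:
Total syndromes = 2^21
= 2097152

2097152


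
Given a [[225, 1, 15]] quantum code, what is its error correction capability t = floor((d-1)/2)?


Code parameters: [[225, 1, 15]], distance d = 15.
Number of correctable errors = floor((d-1)/2)
= floor((15 - 1)/2)
= floor(14/2)
= 7

7


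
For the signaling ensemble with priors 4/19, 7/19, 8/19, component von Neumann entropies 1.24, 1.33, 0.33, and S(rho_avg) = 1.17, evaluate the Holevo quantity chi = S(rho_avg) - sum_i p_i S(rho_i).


chi = S(rho) - sum_i p_i * S(rho_i)
Weighted entropy = 4/19 * 1.24 + 7/19 * 1.33 + 8/19 * 0.33
= 0.8900
chi = 1.17 - 0.8900
= 0.2800

0.2800


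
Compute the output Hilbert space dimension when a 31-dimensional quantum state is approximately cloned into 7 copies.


Output space = H^(tensor 7) where dim(H) = 31
dim = 31^7
= 961 (after 2 factors)
= 29791 (after 3 factors)
= 923521 (after 4 factors)
= 28629151 (after 5 factors)
= 887503681 (after 6 factors)
= 27512614111 (after 7 factors)
= 27512614111

27512614111


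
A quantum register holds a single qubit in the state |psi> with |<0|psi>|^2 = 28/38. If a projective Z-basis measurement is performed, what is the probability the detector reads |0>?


|alpha|^2 = 28/38 = 0.7368
|beta|^2 = 1 - 28/38 = 10/38 = 0.2632
P(|0>) = |alpha|^2 = 0.7368

0.7368


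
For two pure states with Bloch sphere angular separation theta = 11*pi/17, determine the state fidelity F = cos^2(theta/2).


For states separated by angle theta on Bloch sphere:
F = cos^2(theta/2)
theta = 11*pi/17 = 2.0328
theta/2 = 1.0164
cos(theta/2) = 0.5264
F = 0.2771

0.2771


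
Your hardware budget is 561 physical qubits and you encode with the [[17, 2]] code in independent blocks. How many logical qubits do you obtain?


Each code block uses 17 physical qubits for 2 logical qubit(s).
Number of complete blocks = floor(561 / 17) = 33
Logical qubits = 33 * 2
= 66

66


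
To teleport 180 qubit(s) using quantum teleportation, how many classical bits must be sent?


Quantum teleportation requires 2 classical bits per qubit teleported.
180 qubit(s) -> 2 * 180 = 360 classical bits

360


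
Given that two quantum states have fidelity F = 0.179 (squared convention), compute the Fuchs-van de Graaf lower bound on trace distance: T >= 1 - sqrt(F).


Fuchs-van de Graaf (squared-fidelity convention): 1 - sqrt(F) <= T <= sqrt(1 - F).
Lower bound: T >= 1 - sqrt(F)
sqrt(F) = sqrt(0.179) = 0.4231
T >= 1 - 0.4231
T >= 0.5769

0.5769


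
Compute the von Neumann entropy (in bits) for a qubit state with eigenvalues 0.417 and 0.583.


S = -p*log2(p) - (1-p)*log2(1-p)
p = 0.4170, 1-p = 0.5830
= -0.4170 * log2(0.4170) - 0.5830 * log2(0.5830)
= -(-0.5262) - (-0.4538)
= 0.9800

0.9800


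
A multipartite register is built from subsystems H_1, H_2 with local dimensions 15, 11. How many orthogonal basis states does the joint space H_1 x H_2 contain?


dim(H_1 x H_2) = 15 * 11
= 165

165


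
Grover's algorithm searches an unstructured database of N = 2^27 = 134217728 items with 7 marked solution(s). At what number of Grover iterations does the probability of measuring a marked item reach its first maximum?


After j Grover iterations the success probability is P(j) = sin^2((2j+1)*theta), where sin(theta) = sqrt(k/N).
N = 2^27 = 134217728, k = 7
sin(theta) = sqrt(k/N) = 0.0002283726432
theta = arcsin(sqrt(k/N)) = 0.0002283726452 rad
P(j) reaches its first maximum when (2j+1)*theta is as close as possible to pi/2, i.e. j = round(pi/(4*theta) - 1/2).
pi/(4*theta) - 1/2 = 3438.6079
(For comparison, the common estimate pi/4 * sqrt(N/k) = 3439.1079; the exact maximiser is used here.)
Optimal iterations = 3439

3439


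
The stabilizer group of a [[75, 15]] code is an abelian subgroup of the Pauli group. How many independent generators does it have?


For an [[n,k]] stabilizer code:
Number of stabilizer generators = n - k
= 75 - 15
= 60

60


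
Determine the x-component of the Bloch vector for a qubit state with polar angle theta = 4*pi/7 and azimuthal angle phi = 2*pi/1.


theta = 1.7952, phi = 6.2832
r_x = sin(theta)*cos(phi) = 0.9749 * 1.0000
r_x = 0.9749

0.9749


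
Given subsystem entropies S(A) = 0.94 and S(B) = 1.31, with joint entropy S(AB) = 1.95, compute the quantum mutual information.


I(A:B) = S(A) + S(B) - S(AB)
= 0.94 + 1.31 - 1.95
= 0.3000

0.3000


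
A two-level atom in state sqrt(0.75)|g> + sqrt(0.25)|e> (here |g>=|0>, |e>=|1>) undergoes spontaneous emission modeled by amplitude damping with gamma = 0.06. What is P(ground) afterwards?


For amplitude damping with parameter gamma on state sqrt(a)|0> + sqrt(b)|1>:
alpha^2 = 0.75, beta^2 = 0.25
P(|0>) = alpha^2 + gamma * beta^2
= 0.75 + 0.06 * 0.25
= 0.75 + 0.0150
= 0.7650

0.7650


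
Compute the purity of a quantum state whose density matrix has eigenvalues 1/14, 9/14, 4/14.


tr(rho^2) = sum of eigenvalues squared
= (1/14)^2 + (9/14)^2 + (4/14)^2
= (1 + 81 + 16) / 196
= 98/196
= 0.5000

0.5000


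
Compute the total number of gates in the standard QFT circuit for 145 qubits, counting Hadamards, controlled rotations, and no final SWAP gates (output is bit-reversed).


Hadamard gates: 145
Controlled rotations: n*(n-1)/2 = 145*144/2 = 10440
SWAP gates: 0 (omitted)
Total = 145 + 10440
= 10585

10585


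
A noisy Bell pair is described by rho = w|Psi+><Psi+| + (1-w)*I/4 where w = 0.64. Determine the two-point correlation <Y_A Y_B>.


|Psi+> = (|01> + |10>)/sqrt(2)
For the pure Bell state, <Y_A Y_B> = +1 (Bell-state Pauli correlator).
The maximally-mixed part I/4 has tr(I/4 * P tensor P) = 0 for any traceless Pauli P.
So <Y_A Y_B>_rho = w * (+1) + (1 - w) * 0
= 0.64 * (+1)
= 0.6400

0.6400


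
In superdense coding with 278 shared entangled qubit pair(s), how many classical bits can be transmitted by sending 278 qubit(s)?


Superdense coding allows 2 classical bits per shared entangled pair.
278 pair(s) -> 2 * 278 = 556 classical bits

556


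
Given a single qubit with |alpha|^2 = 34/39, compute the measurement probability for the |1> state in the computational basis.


|alpha|^2 = 34/39 = 0.8718
|beta|^2 = 1 - 34/39 = 5/39 = 0.1282
P(|1>) = |beta|^2 = 0.1282

0.1282


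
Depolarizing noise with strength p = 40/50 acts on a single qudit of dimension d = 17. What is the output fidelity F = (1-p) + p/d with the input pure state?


F = (1-p) + p/d
= (1 - 0.8000) + 0.8000/17
= 0.2000 + 0.0471
= 0.2471

0.2471


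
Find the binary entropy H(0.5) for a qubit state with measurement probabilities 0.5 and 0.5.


S = -p*log2(p) - (1-p)*log2(1-p)
p = 0.5000, 1-p = 0.5000
= -0.5000 * log2(0.5000) - 0.5000 * log2(0.5000)
= -(-0.5000) - (-0.5000)
= 1.0000

1.0000


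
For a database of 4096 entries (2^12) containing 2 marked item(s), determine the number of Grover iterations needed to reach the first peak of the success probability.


After j Grover iterations the success probability is P(j) = sin^2((2j+1)*theta), where sin(theta) = sqrt(k/N).
N = 2^12 = 4096, k = 2
sin(theta) = sqrt(k/N) = 0.02209708691
theta = arcsin(sqrt(k/N)) = 0.02209888557 rad
P(j) reaches its first maximum when (2j+1)*theta is as close as possible to pi/2, i.e. j = round(pi/(4*theta) - 1/2).
pi/(4*theta) - 1/2 = 35.0402
(For comparison, the common estimate pi/4 * sqrt(N/k) = 35.5431; the exact maximiser is used here.)
Optimal iterations = 35

35


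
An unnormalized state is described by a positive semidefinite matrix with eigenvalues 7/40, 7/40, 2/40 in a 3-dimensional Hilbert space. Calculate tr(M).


tr(M) = sum of eigenvalues
= 7/40 + 7/40 + 2/40
= 16/40
= 0.4000

0.4000


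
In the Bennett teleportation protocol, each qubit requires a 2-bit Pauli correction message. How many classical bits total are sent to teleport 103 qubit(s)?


Quantum teleportation requires 2 classical bits per qubit teleported.
103 qubit(s) -> 2 * 103 = 206 classical bits

206


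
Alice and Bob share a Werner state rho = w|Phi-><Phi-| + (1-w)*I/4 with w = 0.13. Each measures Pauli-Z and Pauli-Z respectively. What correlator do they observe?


|Phi-> = (|00> - |11>)/sqrt(2)
For the pure Bell state, <Z_A Z_B> = +1 (Bell-state Pauli correlator).
The maximally-mixed part I/4 has tr(I/4 * P tensor P) = 0 for any traceless Pauli P.
So <Z_A Z_B>_rho = w * (+1) + (1 - w) * 0
= 0.13 * (+1)
= 0.1300

0.1300


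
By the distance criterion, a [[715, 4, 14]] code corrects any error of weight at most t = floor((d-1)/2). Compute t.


Code parameters: [[715, 4, 14]], distance d = 14.
Number of correctable errors = floor((d-1)/2)
= floor((14 - 1)/2)
= floor(13/2)
= 6

6


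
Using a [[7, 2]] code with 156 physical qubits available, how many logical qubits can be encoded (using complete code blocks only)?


Each code block uses 7 physical qubits for 2 logical qubit(s).
Number of complete blocks = floor(156 / 7) = 22
Logical qubits = 22 * 2
= 44

44


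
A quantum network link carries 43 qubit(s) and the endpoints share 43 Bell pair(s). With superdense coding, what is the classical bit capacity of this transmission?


Superdense coding allows 2 classical bits per shared entangled pair.
43 pair(s) -> 2 * 43 = 86 classical bits

86


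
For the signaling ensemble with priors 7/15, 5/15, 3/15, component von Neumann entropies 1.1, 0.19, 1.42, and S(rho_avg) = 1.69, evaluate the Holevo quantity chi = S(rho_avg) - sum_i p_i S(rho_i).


chi = S(rho) - sum_i p_i * S(rho_i)
Weighted entropy = 7/15 * 1.1 + 5/15 * 0.19 + 3/15 * 1.42
= 0.8607
chi = 1.69 - 0.8607
= 0.8293

0.8293


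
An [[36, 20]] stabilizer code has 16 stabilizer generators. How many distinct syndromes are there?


Each stabilizer generator gives a binary (+1 or -1) measurement outcome.
With 16 independent generators:
Total syndromes = 2^16
= 65536

65536


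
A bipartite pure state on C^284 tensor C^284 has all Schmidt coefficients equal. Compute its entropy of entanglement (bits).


For a maximally entangled state in d x d:
S = log2(d) = log2(284)
= 8.1497

8.1497


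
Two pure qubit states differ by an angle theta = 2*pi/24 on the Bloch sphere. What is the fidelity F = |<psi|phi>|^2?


For states separated by angle theta on Bloch sphere:
F = cos^2(theta/2)
theta = 2*pi/24 = 0.2618
theta/2 = 0.1309
cos(theta/2) = 0.9914
F = 0.9830

0.9830


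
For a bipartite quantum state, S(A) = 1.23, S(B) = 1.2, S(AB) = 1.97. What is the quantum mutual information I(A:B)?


I(A:B) = S(A) + S(B) - S(AB)
= 1.23 + 1.2 - 1.97
= 0.4600

0.4600


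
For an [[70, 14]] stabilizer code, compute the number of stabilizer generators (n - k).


For an [[n,k]] stabilizer code:
Number of stabilizer generators = n - k
= 70 - 14
= 56

56


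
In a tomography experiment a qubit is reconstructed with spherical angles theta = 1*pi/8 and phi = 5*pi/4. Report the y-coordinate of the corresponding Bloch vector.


theta = 0.3927, phi = 3.9270
r_y = sin(theta)*sin(phi) = 0.3827 * -0.7071
r_y = -0.2706

-0.2706


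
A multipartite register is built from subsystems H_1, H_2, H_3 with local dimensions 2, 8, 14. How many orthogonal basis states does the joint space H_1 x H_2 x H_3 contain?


dim(H_1 x H_2 x H_3) = 2 * 8 * 14
= 16 * 14
= 224

224


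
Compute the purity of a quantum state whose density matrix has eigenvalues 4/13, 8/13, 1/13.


tr(rho^2) = sum of eigenvalues squared
= (4/13)^2 + (8/13)^2 + (1/13)^2
= (16 + 64 + 1) / 169
= 81/169
= 0.4793

0.4793


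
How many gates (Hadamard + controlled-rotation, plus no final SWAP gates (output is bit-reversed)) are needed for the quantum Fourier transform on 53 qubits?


Hadamard gates: 53
Controlled rotations: n*(n-1)/2 = 53*52/2 = 1378
SWAP gates: 0 (omitted)
Total = 53 + 1378
= 1431

1431


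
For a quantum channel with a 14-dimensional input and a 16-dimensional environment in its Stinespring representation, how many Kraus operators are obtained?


Tracing out the environment in an orthonormal basis {|i>_E} gives Kraus operators K_i = <i|_E U |0>_E.
Number of Kraus operators = dim(H_env) = d_env
= 16

16


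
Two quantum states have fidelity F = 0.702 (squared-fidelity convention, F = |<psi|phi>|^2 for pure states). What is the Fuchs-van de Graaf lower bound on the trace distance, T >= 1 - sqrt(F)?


Fuchs-van de Graaf (squared-fidelity convention): 1 - sqrt(F) <= T <= sqrt(1 - F).
Lower bound: T >= 1 - sqrt(F)
sqrt(F) = sqrt(0.702) = 0.8379
T >= 1 - 0.8379
T >= 0.1621

0.1621


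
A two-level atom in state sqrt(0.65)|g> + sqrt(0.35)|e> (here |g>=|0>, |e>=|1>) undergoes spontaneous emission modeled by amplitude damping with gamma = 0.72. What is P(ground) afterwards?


For amplitude damping with parameter gamma on state sqrt(a)|0> + sqrt(b)|1>:
alpha^2 = 0.65, beta^2 = 0.35
P(|0>) = alpha^2 + gamma * beta^2
= 0.65 + 0.72 * 0.35
= 0.65 + 0.2520
= 0.9020

0.9020


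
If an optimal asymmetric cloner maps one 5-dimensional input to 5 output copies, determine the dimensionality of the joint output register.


Output space = H^(tensor 5) where dim(H) = 5
dim = 5^5
= 25 (after 2 factors)
= 125 (after 3 factors)
= 625 (after 4 factors)
= 3125 (after 5 factors)
= 3125

3125


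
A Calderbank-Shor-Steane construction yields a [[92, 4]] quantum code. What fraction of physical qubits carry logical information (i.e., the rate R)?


Code rate R = k/n
= 4/92
= 0.0435

0.0435


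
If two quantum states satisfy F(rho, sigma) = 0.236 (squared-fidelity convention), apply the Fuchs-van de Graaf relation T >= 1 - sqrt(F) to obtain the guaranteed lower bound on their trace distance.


Fuchs-van de Graaf (squared-fidelity convention): 1 - sqrt(F) <= T <= sqrt(1 - F).
Lower bound: T >= 1 - sqrt(F)
sqrt(F) = sqrt(0.236) = 0.4858
T >= 1 - 0.4858
T >= 0.5142

0.5142


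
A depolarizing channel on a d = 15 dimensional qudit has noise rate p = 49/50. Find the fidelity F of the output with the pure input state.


F = (1-p) + p/d
= (1 - 0.9800) + 0.9800/15
= 0.0200 + 0.0653
= 0.0853

0.0853


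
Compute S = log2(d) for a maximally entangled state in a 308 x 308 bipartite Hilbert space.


For a maximally entangled state in d x d:
S = log2(d) = log2(308)
= 8.2668

8.2668


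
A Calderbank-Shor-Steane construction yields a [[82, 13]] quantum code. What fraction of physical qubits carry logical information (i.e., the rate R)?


Code rate R = k/n
= 13/82
= 0.1585

0.1585


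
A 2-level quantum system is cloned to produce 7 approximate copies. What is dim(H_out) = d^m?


Output space = H^(tensor 7) where dim(H) = 2
dim = 2^7
= 4 (after 2 factors)
= 8 (after 3 factors)
= 16 (after 4 factors)
= 32 (after 5 factors)
= 64 (after 6 factors)
= 128 (after 7 factors)
= 128

128


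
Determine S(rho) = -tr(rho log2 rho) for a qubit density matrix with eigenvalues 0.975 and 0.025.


S = -p*log2(p) - (1-p)*log2(1-p)
p = 0.9750, 1-p = 0.0250
= -0.9750 * log2(0.9750) - 0.0250 * log2(0.0250)
= -(-0.0356) - (-0.1330)
= 0.1687

0.1687


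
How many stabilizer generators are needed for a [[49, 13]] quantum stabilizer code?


For an [[n,k]] stabilizer code:
Number of stabilizer generators = n - k
= 49 - 13
= 36

36


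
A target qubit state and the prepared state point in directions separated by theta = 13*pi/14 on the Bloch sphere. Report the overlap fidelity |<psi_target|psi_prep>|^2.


For states separated by angle theta on Bloch sphere:
F = cos^2(theta/2)
theta = 13*pi/14 = 2.9172
theta/2 = 1.4586
cos(theta/2) = 0.1120
F = 0.0125

0.0125


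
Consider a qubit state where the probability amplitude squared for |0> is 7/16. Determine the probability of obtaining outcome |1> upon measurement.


|alpha|^2 = 7/16 = 0.4375
|beta|^2 = 1 - 7/16 = 9/16 = 0.5625
P(|1>) = |beta|^2 = 0.5625

0.5625


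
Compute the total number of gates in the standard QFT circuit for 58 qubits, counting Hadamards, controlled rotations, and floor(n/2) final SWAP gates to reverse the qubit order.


Hadamard gates: 58
Controlled rotations: n*(n-1)/2 = 58*57/2 = 1653
SWAP gates: floor(n/2) = floor(58/2) = 29
Total = 58 + 1653 + 29
= 1740

1740


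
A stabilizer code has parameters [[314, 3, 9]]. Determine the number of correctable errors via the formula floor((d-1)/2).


Code parameters: [[314, 3, 9]], distance d = 9.
Number of correctable errors = floor((d-1)/2)
= floor((9 - 1)/2)
= floor(8/2)
= 4

4


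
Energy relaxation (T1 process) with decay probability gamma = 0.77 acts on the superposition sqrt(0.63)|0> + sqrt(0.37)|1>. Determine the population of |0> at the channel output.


For amplitude damping with parameter gamma on state sqrt(a)|0> + sqrt(b)|1>:
alpha^2 = 0.63, beta^2 = 0.37
P(|0>) = alpha^2 + gamma * beta^2
= 0.63 + 0.77 * 0.37
= 0.63 + 0.2849
= 0.9149

0.9149


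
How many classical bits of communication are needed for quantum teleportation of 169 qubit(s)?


Quantum teleportation requires 2 classical bits per qubit teleported.
169 qubit(s) -> 2 * 169 = 338 classical bits

338


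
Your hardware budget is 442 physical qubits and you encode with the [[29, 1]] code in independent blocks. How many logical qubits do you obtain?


Each code block uses 29 physical qubits for 1 logical qubit(s).
Number of complete blocks = floor(442 / 29) = 15
Logical qubits = 15 * 1
= 15

15


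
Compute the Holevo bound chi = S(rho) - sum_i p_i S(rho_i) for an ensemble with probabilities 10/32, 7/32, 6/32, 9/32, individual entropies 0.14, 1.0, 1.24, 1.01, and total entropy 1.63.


chi = S(rho) - sum_i p_i * S(rho_i)
Weighted entropy = 10/32 * 0.14 + 7/32 * 1.0 + 6/32 * 1.24 + 9/32 * 1.01
= 0.7791
chi = 1.63 - 0.7791
= 0.8509

0.8509


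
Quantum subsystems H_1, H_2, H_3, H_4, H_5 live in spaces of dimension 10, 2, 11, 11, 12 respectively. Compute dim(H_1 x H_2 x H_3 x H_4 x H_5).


dim(H_1 x H_2 x H_3 x H_4 x H_5) = 10 * 2 * 11 * 11 * 12
= 20 * 11 * 11 * 12
= 220 * 11 * 12
= 2420 * 12
= 29040

29040


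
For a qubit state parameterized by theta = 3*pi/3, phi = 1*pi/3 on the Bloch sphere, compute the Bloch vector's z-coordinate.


theta = 3.1416, phi = 1.0472
r_z = cos(theta) = -1.0000

-1.0000


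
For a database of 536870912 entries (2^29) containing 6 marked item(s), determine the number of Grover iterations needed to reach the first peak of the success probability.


After j Grover iterations the success probability is P(j) = sin^2((2j+1)*theta), where sin(theta) = sqrt(k/N).
N = 2^29 = 536870912, k = 6
sin(theta) = sqrt(k/N) = 0.0001057159917
theta = arcsin(sqrt(k/N)) = 0.0001057159919 rad
P(j) reaches its first maximum when (2j+1)*theta is as close as possible to pi/2, i.e. j = round(pi/(4*theta) - 1/2).
pi/(4*theta) - 1/2 = 7428.8222
(For comparison, the common estimate pi/4 * sqrt(N/k) = 7429.3222; the exact maximiser is used here.)
Optimal iterations = 7429

7429


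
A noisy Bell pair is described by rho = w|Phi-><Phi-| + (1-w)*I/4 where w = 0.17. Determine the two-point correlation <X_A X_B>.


|Phi-> = (|00> - |11>)/sqrt(2)
For the pure Bell state, <X_A X_B> = -1 (Bell-state Pauli correlator).
The maximally-mixed part I/4 has tr(I/4 * P tensor P) = 0 for any traceless Pauli P.
So <X_A X_B>_rho = w * (-1) + (1 - w) * 0
= 0.17 * (-1)
= -0.1700

-0.1700


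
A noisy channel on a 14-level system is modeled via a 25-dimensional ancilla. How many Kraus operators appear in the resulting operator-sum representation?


Tracing out the environment in an orthonormal basis {|i>_E} gives Kraus operators K_i = <i|_E U |0>_E.
Number of Kraus operators = dim(H_env) = d_env
= 25

25


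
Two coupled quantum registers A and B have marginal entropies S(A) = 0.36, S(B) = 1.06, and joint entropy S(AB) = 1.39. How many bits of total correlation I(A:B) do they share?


I(A:B) = S(A) + S(B) - S(AB)
= 0.36 + 1.06 - 1.39
= 0.0300

0.0300


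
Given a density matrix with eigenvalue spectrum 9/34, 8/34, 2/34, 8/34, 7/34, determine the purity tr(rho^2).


tr(rho^2) = sum of eigenvalues squared
= (9/34)^2 + (8/34)^2 + (2/34)^2 + (8/34)^2 + (7/34)^2
= (81 + 64 + 4 + 64 + 49) / 1156
= 262/1156
= 0.2266

0.2266


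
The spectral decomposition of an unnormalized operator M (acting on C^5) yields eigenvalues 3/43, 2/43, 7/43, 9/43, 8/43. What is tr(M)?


tr(M) = sum of eigenvalues
= 3/43 + 2/43 + 7/43 + 9/43 + 8/43
= 29/43
= 0.6744

0.6744


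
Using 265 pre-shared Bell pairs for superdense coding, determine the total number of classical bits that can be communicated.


Superdense coding allows 2 classical bits per shared entangled pair.
265 pair(s) -> 2 * 265 = 530 classical bits

530


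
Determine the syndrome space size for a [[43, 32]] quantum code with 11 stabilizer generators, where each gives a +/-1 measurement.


Each stabilizer generator gives a binary (+1 or -1) measurement outcome.
With 11 independent generators:
Total syndromes = 2^11
= 2048

2048


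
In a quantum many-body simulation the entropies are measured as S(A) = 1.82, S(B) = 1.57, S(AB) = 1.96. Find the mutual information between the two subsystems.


I(A:B) = S(A) + S(B) - S(AB)
= 1.82 + 1.57 - 1.96
= 1.4300

1.4300


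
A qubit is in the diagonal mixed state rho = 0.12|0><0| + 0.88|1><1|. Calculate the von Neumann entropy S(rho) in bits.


S = -p*log2(p) - (1-p)*log2(1-p)
p = 0.1200, 1-p = 0.8800
= -0.1200 * log2(0.1200) - 0.8800 * log2(0.8800)
= -(-0.3671) - (-0.1623)
= 0.5294

0.5294


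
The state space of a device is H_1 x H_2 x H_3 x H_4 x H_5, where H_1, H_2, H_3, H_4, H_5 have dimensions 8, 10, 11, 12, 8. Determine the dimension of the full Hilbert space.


dim(H_1 x H_2 x H_3 x H_4 x H_5) = 8 * 10 * 11 * 12 * 8
= 80 * 11 * 12 * 8
= 880 * 12 * 8
= 10560 * 8
= 84480

84480


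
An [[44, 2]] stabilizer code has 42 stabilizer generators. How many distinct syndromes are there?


Each stabilizer generator gives a binary (+1 or -1) measurement outcome.
With 42 independent generators:
Total syndromes = 2^42
= 4398046511104

4398046511104


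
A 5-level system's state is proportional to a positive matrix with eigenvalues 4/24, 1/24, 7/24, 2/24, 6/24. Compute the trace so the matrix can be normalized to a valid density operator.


tr(M) = sum of eigenvalues
= 4/24 + 1/24 + 7/24 + 2/24 + 6/24
= 20/24
= 0.8333

0.8333


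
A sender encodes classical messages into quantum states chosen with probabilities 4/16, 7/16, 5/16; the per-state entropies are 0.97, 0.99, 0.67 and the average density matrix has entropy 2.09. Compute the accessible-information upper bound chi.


chi = S(rho) - sum_i p_i * S(rho_i)
Weighted entropy = 4/16 * 0.97 + 7/16 * 0.99 + 5/16 * 0.67
= 0.8850
chi = 2.09 - 0.8850
= 1.2050

1.2050


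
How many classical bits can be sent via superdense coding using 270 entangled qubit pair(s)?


Superdense coding allows 2 classical bits per shared entangled pair.
270 pair(s) -> 2 * 270 = 540 classical bits

540


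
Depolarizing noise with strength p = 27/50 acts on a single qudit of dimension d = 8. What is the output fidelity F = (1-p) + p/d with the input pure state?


F = (1-p) + p/d
= (1 - 0.5400) + 0.5400/8
= 0.4600 + 0.0675
= 0.5275

0.5275


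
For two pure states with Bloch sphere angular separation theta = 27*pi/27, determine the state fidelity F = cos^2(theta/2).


For states separated by angle theta on Bloch sphere:
F = cos^2(theta/2)
theta = 27*pi/27 = 3.1416
theta/2 = 1.5708
cos(theta/2) = 0.0000
F = 0.0000

0.0000


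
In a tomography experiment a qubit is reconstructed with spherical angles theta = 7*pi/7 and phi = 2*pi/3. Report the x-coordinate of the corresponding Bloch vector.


theta = 3.1416, phi = 2.0944
r_x = sin(theta)*cos(phi) = 0.0000 * -0.5000
r_x = 0.0000

0.0000


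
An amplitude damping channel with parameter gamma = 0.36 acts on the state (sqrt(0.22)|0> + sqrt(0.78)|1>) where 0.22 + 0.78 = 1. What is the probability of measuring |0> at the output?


For amplitude damping with parameter gamma on state sqrt(a)|0> + sqrt(b)|1>:
alpha^2 = 0.22, beta^2 = 0.78
P(|0>) = alpha^2 + gamma * beta^2
= 0.22 + 0.36 * 0.78
= 0.22 + 0.2808
= 0.5008

0.5008
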